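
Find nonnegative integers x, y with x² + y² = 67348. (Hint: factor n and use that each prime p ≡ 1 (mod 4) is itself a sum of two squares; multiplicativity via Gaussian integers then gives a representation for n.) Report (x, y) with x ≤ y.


Step 1: Factor n = 67348 = 2^2 · 113 · 149.
Step 2: Check the mod-4 condition on each prime factor: 2 = 2 (special); 113 ≡ 1 (mod 4), exponent 1; 149 ≡ 1 (mod 4), exponent 1.
All primes ≡ 3 (mod 4) appear to even exponent (or don't appear), so by the two-squares theorem n IS expressible as a sum of two squares.
Step 3: Build a representation. Group n = k² · m with k = 2 and m = 113 · 149 = 16837 (a product of primes ≡ 1 (mod 4)); a representation of m scales to one of n via (k·x)² + (k·y)² = k²(x² + y²). Each prime p ≡ 1 (mod 4) is itself a sum of two squares; find a² by testing p − a² for a perfect square:
  113: 113 − 1² = 112, 113 − 2² = 109, 113 − 3² = 104, 113 − 4² = 97, 113 − 5² = 88, 113 − 6² = 77, 113 − 7² = 64 = 8² ⇒ 113 = 7² + 8².
  149: 149 − 1² = 148, 149 − 2² = 145, 149 − 3² = 140, 149 − 4² = 133, 149 − 5² = 124, 149 − 6² = 113, 149 − 7² = 100 = 10² ⇒ 149 = 7² + 10².
  Combine using the Brahmagupta–Fibonacci identity (a² + b²)(c² + d²) = (ac − bd)² + (ad + bc)² = (ac + bd)² + (ad − bc)²:
  113 · 149 = 16837: from (7² + 8²)(7² + 10²), take (7·7 − 8·10, 7·10 + 8·7) = (49 − 80, 70 + 56) = (-31, 126); dropping signs (only squares matter) gives (31, 126); check 31² + 126² = 961 + 15876 = 16837 ✓.
  Scale by k = 2: (2·31, 2·126) = (62, 252).
Step 4: Order so x ≤ y and verify: 62² + 252² = 3844 + 63504 = 67348 = n. ✓

n = 67348 = 62² + 252² (one valid representation with x ≤ y).


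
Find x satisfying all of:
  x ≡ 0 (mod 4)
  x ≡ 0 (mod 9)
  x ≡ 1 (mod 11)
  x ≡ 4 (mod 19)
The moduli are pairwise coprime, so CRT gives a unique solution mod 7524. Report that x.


Product of moduli M = 4 · 9 · 11 · 19 = 7524.
Merge one congruence at a time:
  Start: x ≡ 0 (mod 4).
  Combine with x ≡ 0 (mod 9); new modulus lcm = 36.
    Write x = 0 + 4·t and substitute into x ≡ 0 (mod 9): 4·t ≡ 0 − 0 = 0 (mod 9).
    The inverse of 4 mod 9 is 7 (since 4·7 = 28 = 3·9 + 1), so t ≡ 7·0 = 0 ≡ 0 (mod 9).
    Then x = 0 + 4·0 = 0, valid modulo lcm(4, 9) = 36: x ≡ 0 (mod 36).
  Combine with x ≡ 1 (mod 11); new modulus lcm = 396.
    Write x = 0 + 36·t and substitute into x ≡ 1 (mod 11): 36·t ≡ 1 − 0 = 1 (mod 11).
    Reduce coefficients mod 11: 3·t ≡ 1 (mod 11).
    The inverse of 3 mod 11 is 4 (since 3·4 = 12 = 1·11 + 1), so t ≡ 4·1 = 4 ≡ 4 (mod 11).
    Then x = 0 + 36·4 = 144, valid modulo lcm(36, 11) = 396: x ≡ 144 (mod 396).
  Combine with x ≡ 4 (mod 19); new modulus lcm = 7524.
    Write x = 144 + 396·t and substitute into x ≡ 4 (mod 19): 396·t ≡ 4 − 144 = -140 (mod 19).
    Reduce coefficients mod 19: 16·t ≡ 12 (mod 19).
    The inverse of 16 mod 19 is 6 (since 16·6 = 96 = 5·19 + 1), so t ≡ 6·12 = 72 ≡ 15 (mod 19).
    Then x = 144 + 396·15 = 6084, valid modulo lcm(396, 19) = 7524: x ≡ 6084 (mod 7524).
Verify against each original: 6084 mod 4 = 0, 6084 mod 9 = 0, 6084 mod 11 = 1, 6084 mod 19 = 4.

x ≡ 6084 (mod 7524).


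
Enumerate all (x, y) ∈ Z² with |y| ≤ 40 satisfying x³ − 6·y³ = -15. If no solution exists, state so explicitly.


The equation is x³ - 6y³ = -15. For fixed y, x³ = 6·y³ − 15, so a solution requires the RHS to be a perfect cube.
Strategy: iterate y from -40 to 40, compute RHS = 6·y³ − 15, and check whether it is a (positive or negative) perfect cube.
Check small values of y:
  y = 0: RHS = -15 is not a perfect cube.
  y = 1: RHS = -9 is not a perfect cube.
  y = -1: RHS = -21 is not a perfect cube.
  y = 2: RHS = 33 is not a perfect cube.
  y = -2: RHS = -63 is not a perfect cube.
  y = 3: RHS = 147 is not a perfect cube.
  y = -3: RHS = -177 is not a perfect cube.
Continuing the search up to |y| = 40 finds no solutions either.
No (x, y) in the scanned range satisfies the equation.

No integer solutions with |y| ≤ 40.


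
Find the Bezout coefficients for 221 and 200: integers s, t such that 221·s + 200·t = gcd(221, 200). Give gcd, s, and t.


Euclidean algorithm on (221, 200) — divide until remainder is 0:
  221 = 1 · 200 + 21
  200 = 9 · 21 + 11
  21 = 1 · 11 + 10
  11 = 1 · 10 + 1
  10 = 10 · 1 + 0
gcd(221, 200) = 1.
Track Bezout coefficients alongside the remainders: start with r₀ = 221 = a·1 + b·0 (s = 1, t = 0) and r₁ = 200 = a·0 + b·1 (s = 0, t = 1); each new remainder r_{k+1} = r_{k-1} − q_k·r_k inherits s_{k+1} = s_{k-1} − q_k·s_k, t_{k+1} = t_{k-1} − q_k·t_k, so r_k = a·s_k + b·t_k at every step:
  q = 1: r = 21, s = 1 − 1·0 = 1, t = 0 − 1·1 = -1  (check: 221·1 + 200·(-1) = 21)
  q = 9: r = 11, s = 0 − 9·1 = -9, t = 1 − 9·(-1) = 10  (check: 221·(-9) + 200·10 = 11)
  q = 1: r = 10, s = 1 − 1·(-9) = 10, t = -1 − 1·10 = -11  (check: 221·10 + 200·(-11) = 10)
  q = 1: r = 1, s = -9 − 1·10 = -19, t = 10 − 1·(-11) = 21  (check: 221·(-19) + 200·21 = 1)
The row with r = 1 (the gcd) gives the Bezout coefficients s = -19, t = 21.
Result: 221 · (-19) + 200 · (21) = 1.

gcd(221, 200) = 1; s = -19, t = 21 (check: 221·(-19) + 200·21 = 1).


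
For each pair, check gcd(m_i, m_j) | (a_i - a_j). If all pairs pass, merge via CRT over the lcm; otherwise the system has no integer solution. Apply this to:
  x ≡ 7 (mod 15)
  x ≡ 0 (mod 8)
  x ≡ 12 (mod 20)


Moduli 15, 8, 20 are not pairwise coprime, so CRT works modulo lcm(m_i) when all pairwise compatibility conditions hold.
Pairwise compatibility: gcd(m_i, m_j) must divide a_i - a_j for every pair.
Merge one congruence at a time:
  Start: x ≡ 7 (mod 15).
  Combine with x ≡ 0 (mod 8): gcd(15, 8) = 1; 0 - 7 = -7, which IS divisible by 1, so compatible.
    Write x = 7 + 15·t and substitute into x ≡ 0 (mod 8): 15·t ≡ 0 − 7 = -7 (mod 8).
    Reduce coefficients mod 8: 7·t ≡ 1 (mod 8).
    The inverse of 7 mod 8 is 7 (since 7·7 = 49 = 6·8 + 1), so t ≡ 7·1 = 7 ≡ 7 (mod 8).
    Then x = 7 + 15·7 = 112, valid modulo lcm(15, 8) = 120: x ≡ 112 (mod 120).
  Combine with x ≡ 12 (mod 20): gcd(120, 20) = 20; 12 - 112 = -100, which IS divisible by 20, so compatible.
    Write x = 112 + 120·t and substitute into x ≡ 12 (mod 20): 120·t ≡ 12 − 112 = -100 (mod 20).
    Divide the congruence (and modulus) by g = 20: 6·t ≡ -5 (mod 1).
    Modulo 1 every t works; take t = 0.
    Then x = 112 + 120·0 = 112, valid modulo lcm(120, 20) = 120: x ≡ 112 (mod 120).
Verify: 112 mod 15 = 7, 112 mod 8 = 0, 112 mod 20 = 12.

x ≡ 112 (mod 120).


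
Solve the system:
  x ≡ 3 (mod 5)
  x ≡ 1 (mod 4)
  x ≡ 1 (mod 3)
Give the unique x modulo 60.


Moduli 5, 4, 3 are pairwise coprime; by CRT there is a unique solution modulo M = 5 · 4 · 3 = 60.
Solve pairwise, accumulating the modulus:
  Start with x ≡ 3 (mod 5).
  Combine with x ≡ 1 (mod 4): since gcd(5, 4) = 1, we get a unique residue mod 20.
    Write x = 3 + 5·t and substitute into x ≡ 1 (mod 4): 5·t ≡ 1 − 3 = -2 (mod 4).
    Reduce coefficients mod 4: 1·t ≡ 2 (mod 4).
    So t ≡ 2 (mod 4).
    Then x = 3 + 5·2 = 13, valid modulo lcm(5, 4) = 20: x ≡ 13 (mod 20).
  Combine with x ≡ 1 (mod 3): since gcd(20, 3) = 1, we get a unique residue mod 60.
    Write x = 13 + 20·t and substitute into x ≡ 1 (mod 3): 20·t ≡ 1 − 13 = -12 (mod 3).
    Reduce coefficients mod 3: 2·t ≡ 0 (mod 3).
    The inverse of 2 mod 3 is 2 (since 2·2 = 4 = 1·3 + 1), so t ≡ 2·0 = 0 ≡ 0 (mod 3).
    Then x = 13 + 20·0 = 13, valid modulo lcm(20, 3) = 60: x ≡ 13 (mod 60).
Verify: 13 mod 5 = 3 ✓, 13 mod 4 = 1 ✓, 13 mod 3 = 1 ✓.

x ≡ 13 (mod 60).


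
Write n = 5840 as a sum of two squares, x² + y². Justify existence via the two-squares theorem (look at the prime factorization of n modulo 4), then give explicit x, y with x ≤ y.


Step 1: Factor n = 5840 = 2^4 · 5 · 73.
Step 2: Check the mod-4 condition on each prime factor: 2 = 2 (special); 5 ≡ 1 (mod 4), exponent 1; 73 ≡ 1 (mod 4), exponent 1.
All primes ≡ 3 (mod 4) appear to even exponent (or don't appear), so by the two-squares theorem n IS expressible as a sum of two squares.
Step 3: Build a representation. Group n = k² · m with k = 4 and m = 5 · 73 = 365 (a product of primes ≡ 1 (mod 4)); a representation of m scales to one of n via (k·x)² + (k·y)² = k²(x² + y²). Each prime p ≡ 1 (mod 4) is itself a sum of two squares; find a² by testing p − a² for a perfect square:
  5: 5 − 1² = 4 = 2² ⇒ 5 = 1² + 2².
  73: 73 − 1² = 72, 73 − 2² = 69, 73 − 3² = 64 = 8² ⇒ 73 = 3² + 8².
  Combine using the Brahmagupta–Fibonacci identity (a² + b²)(c² + d²) = (ac − bd)² + (ad + bc)² = (ac + bd)² + (ad − bc)²:
  5 · 73 = 365: from (1² + 2²)(3² + 8²), take (1·3 − 2·8, 1·8 + 2·3) = (3 − 16, 8 + 6) = (-13, 14); dropping signs (only squares matter) gives (13, 14); check 13² + 14² = 169 + 196 = 365 ✓.
  Scale by k = 4: (4·13, 4·14) = (52, 56).
Step 4: Order so x ≤ y and verify: 52² + 56² = 2704 + 3136 = 5840 = n. ✓

n = 5840 = 52² + 56² (one valid representation with x ≤ y).


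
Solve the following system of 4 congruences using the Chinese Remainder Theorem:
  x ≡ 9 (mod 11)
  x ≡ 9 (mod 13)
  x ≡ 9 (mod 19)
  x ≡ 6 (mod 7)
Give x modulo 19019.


Product of moduli M = 11 · 13 · 19 · 7 = 19019.
Merge one congruence at a time:
  Start: x ≡ 9 (mod 11).
  Combine with x ≡ 9 (mod 13); new modulus lcm = 143.
    Write x = 9 + 11·t and substitute into x ≡ 9 (mod 13): 11·t ≡ 9 − 9 = 0 (mod 13).
    The inverse of 11 mod 13 is 6 (since 11·6 = 66 = 5·13 + 1), so t ≡ 6·0 = 0 ≡ 0 (mod 13).
    Then x = 9 + 11·0 = 9, valid modulo lcm(11, 13) = 143: x ≡ 9 (mod 143).
  Combine with x ≡ 9 (mod 19); new modulus lcm = 2717.
    Write x = 9 + 143·t and substitute into x ≡ 9 (mod 19): 143·t ≡ 9 − 9 = 0 (mod 19).
    Reduce coefficients mod 19: 10·t ≡ 0 (mod 19).
    The inverse of 10 mod 19 is 2 (since 10·2 = 20 = 1·19 + 1), so t ≡ 2·0 = 0 ≡ 0 (mod 19).
    Then x = 9 + 143·0 = 9, valid modulo lcm(143, 19) = 2717: x ≡ 9 (mod 2717).
  Combine with x ≡ 6 (mod 7); new modulus lcm = 19019.
    Write x = 9 + 2717·t and substitute into x ≡ 6 (mod 7): 2717·t ≡ 6 − 9 = -3 (mod 7).
    Reduce coefficients mod 7: 1·t ≡ 4 (mod 7).
    So t ≡ 4 (mod 7).
    Then x = 9 + 2717·4 = 10877, valid modulo lcm(2717, 7) = 19019: x ≡ 10877 (mod 19019).
Verify against each original: 10877 mod 11 = 9, 10877 mod 13 = 9, 10877 mod 19 = 9, 10877 mod 7 = 6.

x ≡ 10877 (mod 19019).


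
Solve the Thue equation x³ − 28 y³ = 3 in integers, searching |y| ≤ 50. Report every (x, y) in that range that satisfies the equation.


The equation is x³ - 28y³ = 3. For fixed y, x³ = 28·y³ + 3, so a solution requires the RHS to be a perfect cube.
Strategy: iterate y from -50 to 50, compute RHS = 28·y³ + 3, and check whether it is a (positive or negative) perfect cube.
Check small values of y:
  y = 0: RHS = 3 is not a perfect cube.
  y = 1: RHS = 31 is not a perfect cube.
  y = -1: RHS = -25 is not a perfect cube.
  y = 2: RHS = 227 is not a perfect cube.
  y = -2: RHS = -221 is not a perfect cube.
  y = 3: RHS = 759 is not a perfect cube.
  y = -3: RHS = -753 is not a perfect cube.
Continuing the search up to |y| = 50 finds no solutions either.
No (x, y) in the scanned range satisfies the equation.

No integer solutions with |y| ≤ 50.


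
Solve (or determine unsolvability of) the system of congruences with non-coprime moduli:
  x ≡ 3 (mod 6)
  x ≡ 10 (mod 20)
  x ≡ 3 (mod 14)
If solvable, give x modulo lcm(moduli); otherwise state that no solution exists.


Moduli 6, 20, 14 are not pairwise coprime, so CRT works modulo lcm(m_i) when all pairwise compatibility conditions hold.
Pairwise compatibility: gcd(m_i, m_j) must divide a_i - a_j for every pair.
Merge one congruence at a time:
  Start: x ≡ 3 (mod 6).
  Combine with x ≡ 10 (mod 20): gcd(6, 20) = 2, and 10 - 3 = 7 is NOT divisible by 2.
    ⇒ system is inconsistent (no integer solution).

No solution (the system is inconsistent).


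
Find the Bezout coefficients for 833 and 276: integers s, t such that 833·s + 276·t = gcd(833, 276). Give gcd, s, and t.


Euclidean algorithm on (833, 276) — divide until remainder is 0:
  833 = 3 · 276 + 5
  276 = 55 · 5 + 1
  5 = 5 · 1 + 0
gcd(833, 276) = 1.
Track Bezout coefficients alongside the remainders: start with r₀ = 833 = a·1 + b·0 (s = 1, t = 0) and r₁ = 276 = a·0 + b·1 (s = 0, t = 1); each new remainder r_{k+1} = r_{k-1} − q_k·r_k inherits s_{k+1} = s_{k-1} − q_k·s_k, t_{k+1} = t_{k-1} − q_k·t_k, so r_k = a·s_k + b·t_k at every step:
  q = 3: r = 5, s = 1 − 3·0 = 1, t = 0 − 3·1 = -3  (check: 833·1 + 276·(-3) = 5)
  q = 55: r = 1, s = 0 − 55·1 = -55, t = 1 − 55·(-3) = 166  (check: 833·(-55) + 276·166 = 1)
The row with r = 1 (the gcd) gives the Bezout coefficients s = -55, t = 166.
Result: 833 · (-55) + 276 · (166) = 1.

gcd(833, 276) = 1; s = -55, t = 166 (check: 833·(-55) + 276·166 = 1).


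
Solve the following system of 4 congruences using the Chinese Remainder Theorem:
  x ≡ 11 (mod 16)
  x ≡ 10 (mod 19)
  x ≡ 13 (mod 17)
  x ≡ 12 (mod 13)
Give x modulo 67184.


Product of moduli M = 16 · 19 · 17 · 13 = 67184.
Merge one congruence at a time:
  Start: x ≡ 11 (mod 16).
  Combine with x ≡ 10 (mod 19); new modulus lcm = 304.
    Write x = 11 + 16·t and substitute into x ≡ 10 (mod 19): 16·t ≡ 10 − 11 = -1 (mod 19).
    Reduce coefficients mod 19: 16·t ≡ 18 (mod 19).
    The inverse of 16 mod 19 is 6 (since 16·6 = 96 = 5·19 + 1), so t ≡ 6·18 = 108 ≡ 13 (mod 19).
    Then x = 11 + 16·13 = 219, valid modulo lcm(16, 19) = 304: x ≡ 219 (mod 304).
  Combine with x ≡ 13 (mod 17); new modulus lcm = 5168.
    Write x = 219 + 304·t and substitute into x ≡ 13 (mod 17): 304·t ≡ 13 − 219 = -206 (mod 17).
    Reduce coefficients mod 17: 15·t ≡ 15 (mod 17).
    The inverse of 15 mod 17 is 8 (since 15·8 = 120 = 7·17 + 1), so t ≡ 8·15 = 120 ≡ 1 (mod 17).
    Then x = 219 + 304·1 = 523, valid modulo lcm(304, 17) = 5168: x ≡ 523 (mod 5168).
  Combine with x ≡ 12 (mod 13); new modulus lcm = 67184.
    Write x = 523 + 5168·t and substitute into x ≡ 12 (mod 13): 5168·t ≡ 12 − 523 = -511 (mod 13).
    Reduce coefficients mod 13: 7·t ≡ 9 (mod 13).
    The inverse of 7 mod 13 is 2 (since 7·2 = 14 = 1·13 + 1), so t ≡ 2·9 = 18 ≡ 5 (mod 13).
    Then x = 523 + 5168·5 = 26363, valid modulo lcm(5168, 13) = 67184: x ≡ 26363 (mod 67184).
Verify against each original: 26363 mod 16 = 11, 26363 mod 19 = 10, 26363 mod 17 = 13, 26363 mod 13 = 12.

x ≡ 26363 (mod 67184).


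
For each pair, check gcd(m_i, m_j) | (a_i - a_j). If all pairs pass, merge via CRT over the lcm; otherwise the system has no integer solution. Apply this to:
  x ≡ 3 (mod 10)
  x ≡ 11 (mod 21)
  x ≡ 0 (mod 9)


Moduli 10, 21, 9 are not pairwise coprime, so CRT works modulo lcm(m_i) when all pairwise compatibility conditions hold.
Pairwise compatibility: gcd(m_i, m_j) must divide a_i - a_j for every pair.
Merge one congruence at a time:
  Start: x ≡ 3 (mod 10).
  Combine with x ≡ 11 (mod 21): gcd(10, 21) = 1; 11 - 3 = 8, which IS divisible by 1, so compatible.
    Write x = 3 + 10·t and substitute into x ≡ 11 (mod 21): 10·t ≡ 11 − 3 = 8 (mod 21).
    The inverse of 10 mod 21 is 19 (since 10·19 = 190 = 9·21 + 1), so t ≡ 19·8 = 152 ≡ 5 (mod 21).
    Then x = 3 + 10·5 = 53, valid modulo lcm(10, 21) = 210: x ≡ 53 (mod 210).
  Combine with x ≡ 0 (mod 9): gcd(210, 9) = 3, and 0 - 53 = -53 is NOT divisible by 3.
    ⇒ system is inconsistent (no integer solution).

No solution (the system is inconsistent).


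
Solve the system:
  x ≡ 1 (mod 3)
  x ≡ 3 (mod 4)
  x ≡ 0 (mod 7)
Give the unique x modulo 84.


Moduli 3, 4, 7 are pairwise coprime; by CRT there is a unique solution modulo M = 3 · 4 · 7 = 84.
Solve pairwise, accumulating the modulus:
  Start with x ≡ 1 (mod 3).
  Combine with x ≡ 3 (mod 4): since gcd(3, 4) = 1, we get a unique residue mod 12.
    Write x = 1 + 3·t and substitute into x ≡ 3 (mod 4): 3·t ≡ 3 − 1 = 2 (mod 4).
    The inverse of 3 mod 4 is 3 (since 3·3 = 9 = 2·4 + 1), so t ≡ 3·2 = 6 ≡ 2 (mod 4).
    Then x = 1 + 3·2 = 7, valid modulo lcm(3, 4) = 12: x ≡ 7 (mod 12).
  Combine with x ≡ 0 (mod 7): since gcd(12, 7) = 1, we get a unique residue mod 84.
    Write x = 7 + 12·t and substitute into x ≡ 0 (mod 7): 12·t ≡ 0 − 7 = -7 (mod 7).
    Reduce coefficients mod 7: 5·t ≡ 0 (mod 7).
    The inverse of 5 mod 7 is 3 (since 5·3 = 15 = 2·7 + 1), so t ≡ 3·0 = 0 ≡ 0 (mod 7).
    Then x = 7 + 12·0 = 7, valid modulo lcm(12, 7) = 84: x ≡ 7 (mod 84).
Verify: 7 mod 3 = 1 ✓, 7 mod 4 = 3 ✓, 7 mod 7 = 0 ✓.

x ≡ 7 (mod 84).


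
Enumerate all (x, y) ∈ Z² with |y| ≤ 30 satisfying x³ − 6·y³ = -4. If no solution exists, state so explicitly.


The equation is x³ - 6y³ = -4. For fixed y, x³ = 6·y³ − 4, so a solution requires the RHS to be a perfect cube.
Strategy: iterate y from -30 to 30, compute RHS = 6·y³ − 4, and check whether it is a (positive or negative) perfect cube.
Check small values of y:
  y = 0: RHS = -4 is not a perfect cube.
  y = 1: RHS = 2 is not a perfect cube.
  y = -1: RHS = -10 is not a perfect cube.
  y = 2: RHS = 44 is not a perfect cube.
  y = -2: RHS = -52 is not a perfect cube.
  y = 3: RHS = 158 is not a perfect cube.
  y = -3: RHS = -166 is not a perfect cube.
Continuing the search up to |y| = 30 finds no solutions either.
No (x, y) in the scanned range satisfies the equation.

No integer solutions with |y| ≤ 30.


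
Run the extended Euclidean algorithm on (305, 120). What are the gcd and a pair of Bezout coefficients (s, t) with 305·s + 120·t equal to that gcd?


Euclidean algorithm on (305, 120) — divide until remainder is 0:
  305 = 2 · 120 + 65
  120 = 1 · 65 + 55
  65 = 1 · 55 + 10
  55 = 5 · 10 + 5
  10 = 2 · 5 + 0
gcd(305, 120) = 5.
Track Bezout coefficients alongside the remainders: start with r₀ = 305 = a·1 + b·0 (s = 1, t = 0) and r₁ = 120 = a·0 + b·1 (s = 0, t = 1); each new remainder r_{k+1} = r_{k-1} − q_k·r_k inherits s_{k+1} = s_{k-1} − q_k·s_k, t_{k+1} = t_{k-1} − q_k·t_k, so r_k = a·s_k + b·t_k at every step:
  q = 2: r = 65, s = 1 − 2·0 = 1, t = 0 − 2·1 = -2  (check: 305·1 + 120·(-2) = 65)
  q = 1: r = 55, s = 0 − 1·1 = -1, t = 1 − 1·(-2) = 3  (check: 305·(-1) + 120·3 = 55)
  q = 1: r = 10, s = 1 − 1·(-1) = 2, t = -2 − 1·3 = -5  (check: 305·2 + 120·(-5) = 10)
  q = 5: r = 5, s = -1 − 5·2 = -11, t = 3 − 5·(-5) = 28  (check: 305·(-11) + 120·28 = 5)
The row with r = 5 (the gcd) gives the Bezout coefficients s = -11, t = 28.
Result: 305 · (-11) + 120 · (28) = 5.

gcd(305, 120) = 5; s = -11, t = 28 (check: 305·(-11) + 120·28 = 5).


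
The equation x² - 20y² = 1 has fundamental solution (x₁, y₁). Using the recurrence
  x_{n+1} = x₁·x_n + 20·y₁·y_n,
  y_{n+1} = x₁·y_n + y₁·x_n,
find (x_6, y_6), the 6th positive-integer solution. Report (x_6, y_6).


Step 1: Find the fundamental solution (x₁, y₁) of x² - 20y² = 1.
  Expand √20 as a continued fraction. a₀ = ⌊√20⌋ = 4; iterate m_{k+1} = d_k·a_k − m_k, d_{k+1} = (20 − m_{k+1}²)/d_k, a_{k+1} = ⌊(a₀ + m_{k+1})/d_{k+1}⌋ (starting m₀ = 0, d₀ = 1), with convergents p_k = a_k·p_{k-1} + p_{k-2}, q_k = a_k·q_{k-1} + q_{k-2} (p₋₁ = 1, q₋₁ = 0):
  k = 0: a₀ = 4; p₀/q₀ = 4/1; p₀² − 20·q₀² = 16 − 20 = -4.
  k = 1: m = 4, d = 4, a = ⌊(4 + 4)/4⌋ = 2; p/q = (2·4 + 1)/(2·1 + 0) = 9/2; p² − 20·q² = 81 − 80 = 1.
  The first convergent with p² − 20·q² = 1 gives the fundamental solution (x₁, y₁) = (9, 2).
Step 2: Apply the recurrence (x_{n+1}, y_{n+1}) = (x₁x_n + 20y₁y_n, x₁y_n + y₁x_n) repeatedly.
  From (x_1, y_1) = (9, 2): x_2 = 9·9 + 20·2·2 = 161; y_2 = 9·2 + 2·9 = 36.
  From (x_2, y_2) = (161, 36): x_3 = 9·161 + 20·2·36 = 2889; y_3 = 9·36 + 2·161 = 646.
  From (x_3, y_3) = (2889, 646): x_4 = 9·2889 + 20·2·646 = 51841; y_4 = 9·646 + 2·2889 = 11592.
  From (x_4, y_4) = (51841, 11592): x_5 = 9·51841 + 20·2·11592 = 930249; y_5 = 9·11592 + 2·51841 = 208010.
  From (x_5, y_5) = (930249, 208010): x_6 = 9·930249 + 20·2·208010 = 16692641; y_6 = 9·208010 + 2·930249 = 3732588.
Step 3: Verify x_6² - 20·y_6² = 278644263554881 - 278644263554880 = 1 (should be 1). ✓

(x_1, y_1) = (9, 2); (x_6, y_6) = (16692641, 3732588).


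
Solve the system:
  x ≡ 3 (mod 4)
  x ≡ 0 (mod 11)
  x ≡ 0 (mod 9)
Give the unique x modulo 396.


Moduli 4, 11, 9 are pairwise coprime; by CRT there is a unique solution modulo M = 4 · 11 · 9 = 396.
Solve pairwise, accumulating the modulus:
  Start with x ≡ 3 (mod 4).
  Combine with x ≡ 0 (mod 11): since gcd(4, 11) = 1, we get a unique residue mod 44.
    Write x = 3 + 4·t and substitute into x ≡ 0 (mod 11): 4·t ≡ 0 − 3 = -3 (mod 11).
    Reduce coefficients mod 11: 4·t ≡ 8 (mod 11).
    The inverse of 4 mod 11 is 3 (since 4·3 = 12 = 1·11 + 1), so t ≡ 3·8 = 24 ≡ 2 (mod 11).
    Then x = 3 + 4·2 = 11, valid modulo lcm(4, 11) = 44: x ≡ 11 (mod 44).
  Combine with x ≡ 0 (mod 9): since gcd(44, 9) = 1, we get a unique residue mod 396.
    Write x = 11 + 44·t and substitute into x ≡ 0 (mod 9): 44·t ≡ 0 − 11 = -11 (mod 9).
    Reduce coefficients mod 9: 8·t ≡ 7 (mod 9).
    The inverse of 8 mod 9 is 8 (since 8·8 = 64 = 7·9 + 1), so t ≡ 8·7 = 56 ≡ 2 (mod 9).
    Then x = 11 + 44·2 = 99, valid modulo lcm(44, 9) = 396: x ≡ 99 (mod 396).
Verify: 99 mod 4 = 3 ✓, 99 mod 11 = 0 ✓, 99 mod 9 = 0 ✓.

x ≡ 99 (mod 396).


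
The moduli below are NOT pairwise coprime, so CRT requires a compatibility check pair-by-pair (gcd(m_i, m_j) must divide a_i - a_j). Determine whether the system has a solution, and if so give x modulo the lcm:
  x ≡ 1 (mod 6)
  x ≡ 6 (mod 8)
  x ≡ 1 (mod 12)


Moduli 6, 8, 12 are not pairwise coprime, so CRT works modulo lcm(m_i) when all pairwise compatibility conditions hold.
Pairwise compatibility: gcd(m_i, m_j) must divide a_i - a_j for every pair.
Merge one congruence at a time:
  Start: x ≡ 1 (mod 6).
  Combine with x ≡ 6 (mod 8): gcd(6, 8) = 2, and 6 - 1 = 5 is NOT divisible by 2.
    ⇒ system is inconsistent (no integer solution).

No solution (the system is inconsistent).


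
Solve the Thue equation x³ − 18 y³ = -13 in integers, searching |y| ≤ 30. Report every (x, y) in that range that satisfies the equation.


The equation is x³ - 18y³ = -13. For fixed y, x³ = 18·y³ − 13, so a solution requires the RHS to be a perfect cube.
Strategy: iterate y from -30 to 30, compute RHS = 18·y³ − 13, and check whether it is a (positive or negative) perfect cube.
Check small values of y:
  y = 0: RHS = -13 is not a perfect cube.
  y = 1: RHS = 5 is not a perfect cube.
  y = -1: RHS = -31 is not a perfect cube.
  y = 2: RHS = 131 is not a perfect cube.
  y = -2: RHS = -157 is not a perfect cube.
  y = 3: RHS = 473 is not a perfect cube.
  y = -3: RHS = -499 is not a perfect cube.
Continuing the search up to |y| = 30 finds no solutions either.
No (x, y) in the scanned range satisfies the equation.

No integer solutions with |y| ≤ 30.


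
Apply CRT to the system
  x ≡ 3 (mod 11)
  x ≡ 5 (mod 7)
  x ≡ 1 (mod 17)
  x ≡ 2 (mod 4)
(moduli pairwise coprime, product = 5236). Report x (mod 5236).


Product of moduli M = 11 · 7 · 17 · 4 = 5236.
Merge one congruence at a time:
  Start: x ≡ 3 (mod 11).
  Combine with x ≡ 5 (mod 7); new modulus lcm = 77.
    Write x = 3 + 11·t and substitute into x ≡ 5 (mod 7): 11·t ≡ 5 − 3 = 2 (mod 7).
    Reduce coefficients mod 7: 4·t ≡ 2 (mod 7).
    The inverse of 4 mod 7 is 2 (since 4·2 = 8 = 1·7 + 1), so t ≡ 2·2 = 4 ≡ 4 (mod 7).
    Then x = 3 + 11·4 = 47, valid modulo lcm(11, 7) = 77: x ≡ 47 (mod 77).
  Combine with x ≡ 1 (mod 17); new modulus lcm = 1309.
    Write x = 47 + 77·t and substitute into x ≡ 1 (mod 17): 77·t ≡ 1 − 47 = -46 (mod 17).
    Reduce coefficients mod 17: 9·t ≡ 5 (mod 17).
    The inverse of 9 mod 17 is 2 (since 9·2 = 18 = 1·17 + 1), so t ≡ 2·5 = 10 ≡ 10 (mod 17).
    Then x = 47 + 77·10 = 817, valid modulo lcm(77, 17) = 1309: x ≡ 817 (mod 1309).
  Combine with x ≡ 2 (mod 4); new modulus lcm = 5236.
    Write x = 817 + 1309·t and substitute into x ≡ 2 (mod 4): 1309·t ≡ 2 − 817 = -815 (mod 4).
    Reduce coefficients mod 4: 1·t ≡ 1 (mod 4).
    So t ≡ 1 (mod 4).
    Then x = 817 + 1309·1 = 2126, valid modulo lcm(1309, 4) = 5236: x ≡ 2126 (mod 5236).
Verify against each original: 2126 mod 11 = 3, 2126 mod 7 = 5, 2126 mod 17 = 1, 2126 mod 4 = 2.

x ≡ 2126 (mod 5236).


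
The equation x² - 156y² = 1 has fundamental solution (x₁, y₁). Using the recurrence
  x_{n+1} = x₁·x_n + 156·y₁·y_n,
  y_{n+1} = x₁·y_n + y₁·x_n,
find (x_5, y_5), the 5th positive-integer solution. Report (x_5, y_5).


Step 1: Find the fundamental solution (x₁, y₁) of x² - 156y² = 1.
  Expand √156 as a continued fraction. a₀ = ⌊√156⌋ = 12; iterate m_{k+1} = d_k·a_k − m_k, d_{k+1} = (156 − m_{k+1}²)/d_k, a_{k+1} = ⌊(a₀ + m_{k+1})/d_{k+1}⌋ (starting m₀ = 0, d₀ = 1), with convergents p_k = a_k·p_{k-1} + p_{k-2}, q_k = a_k·q_{k-1} + q_{k-2} (p₋₁ = 1, q₋₁ = 0):
  k = 0: a₀ = 12; p₀/q₀ = 12/1; p₀² − 156·q₀² = 144 − 156 = -12.
  k = 1: m = 12, d = 12, a = ⌊(12 + 12)/12⌋ = 2; p/q = (2·12 + 1)/(2·1 + 0) = 25/2; p² − 156·q² = 625 − 624 = 1.
  The first convergent with p² − 156·q² = 1 gives the fundamental solution (x₁, y₁) = (25, 2).
Step 2: Apply the recurrence (x_{n+1}, y_{n+1}) = (x₁x_n + 156y₁y_n, x₁y_n + y₁x_n) repeatedly.
  From (x_1, y_1) = (25, 2): x_2 = 25·25 + 156·2·2 = 1249; y_2 = 25·2 + 2·25 = 100.
  From (x_2, y_2) = (1249, 100): x_3 = 25·1249 + 156·2·100 = 62425; y_3 = 25·100 + 2·1249 = 4998.
  From (x_3, y_3) = (62425, 4998): x_4 = 25·62425 + 156·2·4998 = 3120001; y_4 = 25·4998 + 2·62425 = 249800.
  From (x_4, y_4) = (3120001, 249800): x_5 = 25·3120001 + 156·2·249800 = 155937625; y_5 = 25·249800 + 2·3120001 = 12485002.
Step 3: Verify x_5² - 156·y_5² = 24316542890640625 - 24316542890640624 = 1 (should be 1). ✓

(x_1, y_1) = (25, 2); (x_5, y_5) = (155937625, 12485002).


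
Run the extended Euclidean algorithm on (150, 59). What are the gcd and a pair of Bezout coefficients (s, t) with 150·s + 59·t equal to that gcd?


Euclidean algorithm on (150, 59) — divide until remainder is 0:
  150 = 2 · 59 + 32
  59 = 1 · 32 + 27
  32 = 1 · 27 + 5
  27 = 5 · 5 + 2
  5 = 2 · 2 + 1
  2 = 2 · 1 + 0
gcd(150, 59) = 1.
Track Bezout coefficients alongside the remainders: start with r₀ = 150 = a·1 + b·0 (s = 1, t = 0) and r₁ = 59 = a·0 + b·1 (s = 0, t = 1); each new remainder r_{k+1} = r_{k-1} − q_k·r_k inherits s_{k+1} = s_{k-1} − q_k·s_k, t_{k+1} = t_{k-1} − q_k·t_k, so r_k = a·s_k + b·t_k at every step:
  q = 2: r = 32, s = 1 − 2·0 = 1, t = 0 − 2·1 = -2  (check: 150·1 + 59·(-2) = 32)
  q = 1: r = 27, s = 0 − 1·1 = -1, t = 1 − 1·(-2) = 3  (check: 150·(-1) + 59·3 = 27)
  q = 1: r = 5, s = 1 − 1·(-1) = 2, t = -2 − 1·3 = -5  (check: 150·2 + 59·(-5) = 5)
  q = 5: r = 2, s = -1 − 5·2 = -11, t = 3 − 5·(-5) = 28  (check: 150·(-11) + 59·28 = 2)
  q = 2: r = 1, s = 2 − 2·(-11) = 24, t = -5 − 2·28 = -61  (check: 150·24 + 59·(-61) = 1)
The row with r = 1 (the gcd) gives the Bezout coefficients s = 24, t = -61.
Result: 150 · (24) + 59 · (-61) = 1.

gcd(150, 59) = 1; s = 24, t = -61 (check: 150·24 + 59·(-61) = 1).


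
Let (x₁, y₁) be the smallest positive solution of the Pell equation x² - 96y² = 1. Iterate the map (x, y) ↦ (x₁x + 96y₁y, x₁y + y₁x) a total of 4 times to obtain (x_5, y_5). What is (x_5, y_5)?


Step 1: Find the fundamental solution (x₁, y₁) of x² - 96y² = 1.
  Expand √96 as a continued fraction. a₀ = ⌊√96⌋ = 9; iterate m_{k+1} = d_k·a_k − m_k, d_{k+1} = (96 − m_{k+1}²)/d_k, a_{k+1} = ⌊(a₀ + m_{k+1})/d_{k+1}⌋ (starting m₀ = 0, d₀ = 1), with convergents p_k = a_k·p_{k-1} + p_{k-2}, q_k = a_k·q_{k-1} + q_{k-2} (p₋₁ = 1, q₋₁ = 0):
  k = 0: a₀ = 9; p₀/q₀ = 9/1; p₀² − 96·q₀² = 81 − 96 = -15.
  k = 1: m = 9, d = 15, a = ⌊(9 + 9)/15⌋ = 1; p/q = (1·9 + 1)/(1·1 + 0) = 10/1; p² − 96·q² = 100 − 96 = 4.
  k = 2: m = 6, d = 4, a = ⌊(9 + 6)/4⌋ = 3; p/q = (3·10 + 9)/(3·1 + 1) = 39/4; p² − 96·q² = 1521 − 1536 = -15.
  k = 3: m = 6, d = 15, a = ⌊(9 + 6)/15⌋ = 1; p/q = (1·39 + 10)/(1·4 + 1) = 49/5; p² − 96·q² = 2401 − 2400 = 1.
  The first convergent with p² − 96·q² = 1 gives the fundamental solution (x₁, y₁) = (49, 5).
Step 2: Apply the recurrence (x_{n+1}, y_{n+1}) = (x₁x_n + 96y₁y_n, x₁y_n + y₁x_n) repeatedly.
  From (x_1, y_1) = (49, 5): x_2 = 49·49 + 96·5·5 = 4801; y_2 = 49·5 + 5·49 = 490.
  From (x_2, y_2) = (4801, 490): x_3 = 49·4801 + 96·5·490 = 470449; y_3 = 49·490 + 5·4801 = 48015.
  From (x_3, y_3) = (470449, 48015): x_4 = 49·470449 + 96·5·48015 = 46099201; y_4 = 49·48015 + 5·470449 = 4704980.
  From (x_4, y_4) = (46099201, 4704980): x_5 = 49·46099201 + 96·5·4704980 = 4517251249; y_5 = 49·4704980 + 5·46099201 = 461040025.
Step 3: Verify x_5² - 96·y_5² = 20405558846592060001 - 20405558846592060000 = 1 (should be 1). ✓

(x_1, y_1) = (49, 5); (x_5, y_5) = (4517251249, 461040025).


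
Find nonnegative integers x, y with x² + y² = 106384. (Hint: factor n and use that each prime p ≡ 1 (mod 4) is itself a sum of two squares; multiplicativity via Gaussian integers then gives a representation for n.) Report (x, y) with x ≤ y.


Step 1: Factor n = 106384 = 2^4 · 61 · 109.
Step 2: Check the mod-4 condition on each prime factor: 2 = 2 (special); 61 ≡ 1 (mod 4), exponent 1; 109 ≡ 1 (mod 4), exponent 1.
All primes ≡ 3 (mod 4) appear to even exponent (or don't appear), so by the two-squares theorem n IS expressible as a sum of two squares.
Step 3: Build a representation. Group n = k² · m with k = 4 and m = 61 · 109 = 6649 (a product of primes ≡ 1 (mod 4)); a representation of m scales to one of n via (k·x)² + (k·y)² = k²(x² + y²). Each prime p ≡ 1 (mod 4) is itself a sum of two squares; find a² by testing p − a² for a perfect square:
  61: 61 − 1² = 60, 61 − 2² = 57, 61 − 3² = 52, 61 − 4² = 45, 61 − 5² = 36 = 6² ⇒ 61 = 5² + 6².
  109: 109 − 1² = 108, 109 − 2² = 105, 109 − 3² = 100 = 10² ⇒ 109 = 3² + 10².
  Combine using the Brahmagupta–Fibonacci identity (a² + b²)(c² + d²) = (ac − bd)² + (ad + bc)² = (ac + bd)² + (ad − bc)²:
  61 · 109 = 6649: from (5² + 6²)(3² + 10²), take (5·3 − 6·10, 5·10 + 6·3) = (15 − 60, 50 + 18) = (-45, 68); dropping signs (only squares matter) gives (45, 68); check 45² + 68² = 2025 + 4624 = 6649 ✓.
  Scale by k = 4: (4·45, 4·68) = (180, 272).
Step 4: Order so x ≤ y and verify: 180² + 272² = 32400 + 73984 = 106384 = n. ✓

n = 106384 = 180² + 272² (one valid representation with x ≤ y).


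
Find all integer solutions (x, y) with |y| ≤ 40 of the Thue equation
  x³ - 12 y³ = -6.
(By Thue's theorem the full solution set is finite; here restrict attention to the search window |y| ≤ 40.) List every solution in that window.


The equation is x³ - 12y³ = -6. For fixed y, x³ = 12·y³ − 6, so a solution requires the RHS to be a perfect cube.
Strategy: iterate y from -40 to 40, compute RHS = 12·y³ − 6, and check whether it is a (positive or negative) perfect cube.
Check small values of y:
  y = 0: RHS = -6 is not a perfect cube.
  y = 1: RHS = 6 is not a perfect cube.
  y = -1: RHS = -18 is not a perfect cube.
  y = 2: RHS = 90 is not a perfect cube.
  y = -2: RHS = -102 is not a perfect cube.
  y = 3: RHS = 318 is not a perfect cube.
  y = -3: RHS = -330 is not a perfect cube.
Continuing the search up to |y| = 40 finds no solutions either.
No (x, y) in the scanned range satisfies the equation.

No integer solutions with |y| ≤ 40.


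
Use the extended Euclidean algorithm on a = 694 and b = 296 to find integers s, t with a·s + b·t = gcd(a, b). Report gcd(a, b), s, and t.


Euclidean algorithm on (694, 296) — divide until remainder is 0:
  694 = 2 · 296 + 102
  296 = 2 · 102 + 92
  102 = 1 · 92 + 10
  92 = 9 · 10 + 2
  10 = 5 · 2 + 0
gcd(694, 296) = 2.
Track Bezout coefficients alongside the remainders: start with r₀ = 694 = a·1 + b·0 (s = 1, t = 0) and r₁ = 296 = a·0 + b·1 (s = 0, t = 1); each new remainder r_{k+1} = r_{k-1} − q_k·r_k inherits s_{k+1} = s_{k-1} − q_k·s_k, t_{k+1} = t_{k-1} − q_k·t_k, so r_k = a·s_k + b·t_k at every step:
  q = 2: r = 102, s = 1 − 2·0 = 1, t = 0 − 2·1 = -2  (check: 694·1 + 296·(-2) = 102)
  q = 2: r = 92, s = 0 − 2·1 = -2, t = 1 − 2·(-2) = 5  (check: 694·(-2) + 296·5 = 92)
  q = 1: r = 10, s = 1 − 1·(-2) = 3, t = -2 − 1·5 = -7  (check: 694·3 + 296·(-7) = 10)
  q = 9: r = 2, s = -2 − 9·3 = -29, t = 5 − 9·(-7) = 68  (check: 694·(-29) + 296·68 = 2)
The row with r = 2 (the gcd) gives the Bezout coefficients s = -29, t = 68.
Result: 694 · (-29) + 296 · (68) = 2.

gcd(694, 296) = 2; s = -29, t = 68 (check: 694·(-29) + 296·68 = 2).


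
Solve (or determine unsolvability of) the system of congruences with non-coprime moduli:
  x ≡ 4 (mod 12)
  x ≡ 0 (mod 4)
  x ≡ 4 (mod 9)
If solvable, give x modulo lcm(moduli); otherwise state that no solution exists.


Moduli 12, 4, 9 are not pairwise coprime, so CRT works modulo lcm(m_i) when all pairwise compatibility conditions hold.
Pairwise compatibility: gcd(m_i, m_j) must divide a_i - a_j for every pair.
Merge one congruence at a time:
  Start: x ≡ 4 (mod 12).
  Combine with x ≡ 0 (mod 4): gcd(12, 4) = 4; 0 - 4 = -4, which IS divisible by 4, so compatible.
    Write x = 4 + 12·t and substitute into x ≡ 0 (mod 4): 12·t ≡ 0 − 4 = -4 (mod 4).
    Divide the congruence (and modulus) by g = 4: 3·t ≡ -1 (mod 1).
    Modulo 1 every t works; take t = 0.
    Then x = 4 + 12·0 = 4, valid modulo lcm(12, 4) = 12: x ≡ 4 (mod 12).
  Combine with x ≡ 4 (mod 9): gcd(12, 9) = 3; 4 - 4 = 0, which IS divisible by 3, so compatible.
    Write x = 4 + 12·t and substitute into x ≡ 4 (mod 9): 12·t ≡ 4 − 4 = 0 (mod 9).
    Divide the congruence (and modulus) by g = 3: 4·t ≡ 0 (mod 3).
    Reduce coefficients mod 3: 1·t ≡ 0 (mod 3).
    So t ≡ 0 (mod 3).
    Then x = 4 + 12·0 = 4, valid modulo lcm(12, 9) = 36: x ≡ 4 (mod 36).
Verify: 4 mod 12 = 4, 4 mod 4 = 0, 4 mod 9 = 4.

x ≡ 4 (mod 36).


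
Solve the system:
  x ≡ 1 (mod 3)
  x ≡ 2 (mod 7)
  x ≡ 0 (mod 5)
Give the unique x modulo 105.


Moduli 3, 7, 5 are pairwise coprime; by CRT there is a unique solution modulo M = 3 · 7 · 5 = 105.
Solve pairwise, accumulating the modulus:
  Start with x ≡ 1 (mod 3).
  Combine with x ≡ 2 (mod 7): since gcd(3, 7) = 1, we get a unique residue mod 21.
    Write x = 1 + 3·t and substitute into x ≡ 2 (mod 7): 3·t ≡ 2 − 1 = 1 (mod 7).
    The inverse of 3 mod 7 is 5 (since 3·5 = 15 = 2·7 + 1), so t ≡ 5·1 = 5 ≡ 5 (mod 7).
    Then x = 1 + 3·5 = 16, valid modulo lcm(3, 7) = 21: x ≡ 16 (mod 21).
  Combine with x ≡ 0 (mod 5): since gcd(21, 5) = 1, we get a unique residue mod 105.
    Write x = 16 + 21·t and substitute into x ≡ 0 (mod 5): 21·t ≡ 0 − 16 = -16 (mod 5).
    Reduce coefficients mod 5: 1·t ≡ 4 (mod 5).
    So t ≡ 4 (mod 5).
    Then x = 16 + 21·4 = 100, valid modulo lcm(21, 5) = 105: x ≡ 100 (mod 105).
Verify: 100 mod 3 = 1 ✓, 100 mod 7 = 2 ✓, 100 mod 5 = 0 ✓.

x ≡ 100 (mod 105).


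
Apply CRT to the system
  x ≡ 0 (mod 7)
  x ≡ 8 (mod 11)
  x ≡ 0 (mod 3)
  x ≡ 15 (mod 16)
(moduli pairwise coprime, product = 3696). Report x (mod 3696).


Product of moduli M = 7 · 11 · 3 · 16 = 3696.
Merge one congruence at a time:
  Start: x ≡ 0 (mod 7).
  Combine with x ≡ 8 (mod 11); new modulus lcm = 77.
    Write x = 0 + 7·t and substitute into x ≡ 8 (mod 11): 7·t ≡ 8 − 0 = 8 (mod 11).
    The inverse of 7 mod 11 is 8 (since 7·8 = 56 = 5·11 + 1), so t ≡ 8·8 = 64 ≡ 9 (mod 11).
    Then x = 0 + 7·9 = 63, valid modulo lcm(7, 11) = 77: x ≡ 63 (mod 77).
  Combine with x ≡ 0 (mod 3); new modulus lcm = 231.
    Write x = 63 + 77·t and substitute into x ≡ 0 (mod 3): 77·t ≡ 0 − 63 = -63 (mod 3).
    Reduce coefficients mod 3: 2·t ≡ 0 (mod 3).
    The inverse of 2 mod 3 is 2 (since 2·2 = 4 = 1·3 + 1), so t ≡ 2·0 = 0 ≡ 0 (mod 3).
    Then x = 63 + 77·0 = 63, valid modulo lcm(77, 3) = 231: x ≡ 63 (mod 231).
  Combine with x ≡ 15 (mod 16); new modulus lcm = 3696.
    Write x = 63 + 231·t and substitute into x ≡ 15 (mod 16): 231·t ≡ 15 − 63 = -48 (mod 16).
    Reduce coefficients mod 16: 7·t ≡ 0 (mod 16).
    The inverse of 7 mod 16 is 7 (since 7·7 = 49 = 3·16 + 1), so t ≡ 7·0 = 0 ≡ 0 (mod 16).
    Then x = 63 + 231·0 = 63, valid modulo lcm(231, 16) = 3696: x ≡ 63 (mod 3696).
Verify against each original: 63 mod 7 = 0, 63 mod 11 = 8, 63 mod 3 = 0, 63 mod 16 = 15.

x ≡ 63 (mod 3696).


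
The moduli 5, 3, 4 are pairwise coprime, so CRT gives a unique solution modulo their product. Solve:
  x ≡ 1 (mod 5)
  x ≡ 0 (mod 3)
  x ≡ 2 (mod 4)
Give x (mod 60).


Moduli 5, 3, 4 are pairwise coprime; by CRT there is a unique solution modulo M = 5 · 3 · 4 = 60.
Solve pairwise, accumulating the modulus:
  Start with x ≡ 1 (mod 5).
  Combine with x ≡ 0 (mod 3): since gcd(5, 3) = 1, we get a unique residue mod 15.
    Write x = 1 + 5·t and substitute into x ≡ 0 (mod 3): 5·t ≡ 0 − 1 = -1 (mod 3).
    Reduce coefficients mod 3: 2·t ≡ 2 (mod 3).
    The inverse of 2 mod 3 is 2 (since 2·2 = 4 = 1·3 + 1), so t ≡ 2·2 = 4 ≡ 1 (mod 3).
    Then x = 1 + 5·1 = 6, valid modulo lcm(5, 3) = 15: x ≡ 6 (mod 15).
  Combine with x ≡ 2 (mod 4): since gcd(15, 4) = 1, we get a unique residue mod 60.
    Write x = 6 + 15·t and substitute into x ≡ 2 (mod 4): 15·t ≡ 2 − 6 = -4 (mod 4).
    Reduce coefficients mod 4: 3·t ≡ 0 (mod 4).
    The inverse of 3 mod 4 is 3 (since 3·3 = 9 = 2·4 + 1), so t ≡ 3·0 = 0 ≡ 0 (mod 4).
    Then x = 6 + 15·0 = 6, valid modulo lcm(15, 4) = 60: x ≡ 6 (mod 60).
Verify: 6 mod 5 = 1 ✓, 6 mod 3 = 0 ✓, 6 mod 4 = 2 ✓.

x ≡ 6 (mod 60).


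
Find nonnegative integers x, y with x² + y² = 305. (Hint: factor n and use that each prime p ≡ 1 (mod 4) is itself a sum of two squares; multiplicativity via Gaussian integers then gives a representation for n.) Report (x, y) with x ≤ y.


Step 1: Factor n = 305 = 5 · 61.
Step 2: Check the mod-4 condition on each prime factor: 5 ≡ 1 (mod 4), exponent 1; 61 ≡ 1 (mod 4), exponent 1.
All primes ≡ 3 (mod 4) appear to even exponent (or don't appear), so by the two-squares theorem n IS expressible as a sum of two squares.
Step 3: Build a representation. Here n = 5 · 61 is a product of primes ≡ 1 (mod 4). Each prime p ≡ 1 (mod 4) is itself a sum of two squares; find a² by testing p − a² for a perfect square:
  5: 5 − 1² = 4 = 2² ⇒ 5 = 1² + 2².
  61: 61 − 1² = 60, 61 − 2² = 57, 61 − 3² = 52, 61 − 4² = 45, 61 − 5² = 36 = 6² ⇒ 61 = 5² + 6².
  Combine using the Brahmagupta–Fibonacci identity (a² + b²)(c² + d²) = (ac − bd)² + (ad + bc)² = (ac + bd)² + (ad − bc)²:
  5 · 61 = 305: from (1² + 2²)(5² + 6²), take (1·5 − 2·6, 1·6 + 2·5) = (5 − 12, 6 + 10) = (-7, 16); dropping signs (only squares matter) gives (7, 16); check 7² + 16² = 49 + 256 = 305 ✓.
Step 4: Order so x ≤ y and verify: 7² + 16² = 49 + 256 = 305 = n. ✓

n = 305 = 7² + 16² (one valid representation with x ≤ y).


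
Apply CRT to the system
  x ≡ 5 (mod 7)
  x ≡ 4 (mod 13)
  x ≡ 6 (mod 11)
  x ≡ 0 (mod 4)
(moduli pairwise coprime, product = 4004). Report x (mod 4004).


Product of moduli M = 7 · 13 · 11 · 4 = 4004.
Merge one congruence at a time:
  Start: x ≡ 5 (mod 7).
  Combine with x ≡ 4 (mod 13); new modulus lcm = 91.
    Write x = 5 + 7·t and substitute into x ≡ 4 (mod 13): 7·t ≡ 4 − 5 = -1 (mod 13).
    Reduce coefficients mod 13: 7·t ≡ 12 (mod 13).
    The inverse of 7 mod 13 is 2 (since 7·2 = 14 = 1·13 + 1), so t ≡ 2·12 = 24 ≡ 11 (mod 13).
    Then x = 5 + 7·11 = 82, valid modulo lcm(7, 13) = 91: x ≡ 82 (mod 91).
  Combine with x ≡ 6 (mod 11); new modulus lcm = 1001.
    Write x = 82 + 91·t and substitute into x ≡ 6 (mod 11): 91·t ≡ 6 − 82 = -76 (mod 11).
    Reduce coefficients mod 11: 3·t ≡ 1 (mod 11).
    The inverse of 3 mod 11 is 4 (since 3·4 = 12 = 1·11 + 1), so t ≡ 4·1 = 4 ≡ 4 (mod 11).
    Then x = 82 + 91·4 = 446, valid modulo lcm(91, 11) = 1001: x ≡ 446 (mod 1001).
  Combine with x ≡ 0 (mod 4); new modulus lcm = 4004.
    Write x = 446 + 1001·t and substitute into x ≡ 0 (mod 4): 1001·t ≡ 0 − 446 = -446 (mod 4).
    Reduce coefficients mod 4: 1·t ≡ 2 (mod 4).
    So t ≡ 2 (mod 4).
    Then x = 446 + 1001·2 = 2448, valid modulo lcm(1001, 4) = 4004: x ≡ 2448 (mod 4004).
Verify against each original: 2448 mod 7 = 5, 2448 mod 13 = 4, 2448 mod 11 = 6, 2448 mod 4 = 0.

x ≡ 2448 (mod 4004).
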